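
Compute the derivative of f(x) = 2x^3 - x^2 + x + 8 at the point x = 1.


Differentiate f(x) = 2x^3 - x^2 + x + 8 term by term:
f'(x) = 6x^2 - 2x + 1
Substitute x = 1:
f'(1) = 6 * 1^2 - 2 * 1 + 1
= 6 - 2 + 1
= 5

5


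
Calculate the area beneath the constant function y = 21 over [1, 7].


The area under a constant function y = 21 is a rectangle.
Width = 7 - 1 = 6
Height = 21
Area = width * height
= 6 * 21
= 126

126


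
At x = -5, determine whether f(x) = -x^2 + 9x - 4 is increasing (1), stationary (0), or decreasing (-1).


Compute f'(x) to determine behavior:
f'(x) = -2x + 9
f'(-5) = -2 * (-5) + 9
= 10 + 9
= 19
Since f'(-5) > 0, the function is increasing (1)

1


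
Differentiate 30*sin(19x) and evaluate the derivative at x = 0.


Apply the chain rule to differentiate 30*sin(19x):
d/dx [30*sin(19x)]
= 30 * cos(19x) * d/dx(19x)
= 30 * 19 * cos(19x)
= 570 * cos(19x)
Evaluate at x = 0:
= 570 * cos(0)
= 570 * 1
= 570

570


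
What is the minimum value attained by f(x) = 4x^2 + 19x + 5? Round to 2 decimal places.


For a quadratic f(x) = ax^2 + bx + c with a > 0, the minimum is at the vertex.
Vertex x-coordinate: x = -b/(2a)
x = -(19) / (2 * 4)
x = -19/8
Substitute back to find the minimum value:
f(-19/8) = 4 * (-19/8)^2 + 19 * (-19/8) + 5
= 361/16 - 361/8 + 5
= -281/16 ≈ -17.56

-17.56


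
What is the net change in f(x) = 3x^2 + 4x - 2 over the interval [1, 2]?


Net change = f(b) - f(a)
f(x) = 3x^2 + 4x - 2
Compute f(2):
f(2) = 3 * 2^2 + 4 * 2 - 2
= 12 + 8 - 2
= 18
Compute f(1):
f(1) = 3 * 1^2 + 4 * 1 - 2
= 3 + 4 - 2
= 5
Net change = 18 - 5 = 13

13


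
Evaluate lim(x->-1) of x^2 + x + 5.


Since polynomials are continuous, we use direct substitution.
lim(x->-1) of x^2 + x + 5
= 1 * (-1)^2 + 1 * (-1) + 5
= 1 - 1 + 5
= 5

5


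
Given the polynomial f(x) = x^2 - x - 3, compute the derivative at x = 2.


Differentiate term by term using power and sum rules:
f(x) = x^2 - x - 3
f'(x) = 2x - 1
Substitute x = 2:
f'(2) = 2 * 2 - 1
= 4 - 1
= 3

3


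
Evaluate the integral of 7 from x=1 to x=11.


The integral of a constant k over [a, b] equals k * (b - a).
integral from 1 to 11 of 7 dx
= 7 * (11 - 1)
= 7 * 10
= 70

70


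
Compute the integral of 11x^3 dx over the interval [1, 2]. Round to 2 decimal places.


Find the antiderivative of 11x^3:
F(x) = 11/4 * x^4
Apply the Fundamental Theorem of Calculus:
F(2) - F(1)
= 11/4 * 2^4 - 11/4 * 1^4
= 11/4 * (16 - 1)
= 11/4 * 15
= 165/4 = 41.25

41.25


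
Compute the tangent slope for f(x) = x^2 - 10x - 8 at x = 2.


The slope of the tangent line equals f'(x) at the point.
f(x) = x^2 - 10x - 8
f'(x) = 2x - 10
At x = 2:
f'(2) = 2 * 2 - 10
= 4 - 10
= -6

-6


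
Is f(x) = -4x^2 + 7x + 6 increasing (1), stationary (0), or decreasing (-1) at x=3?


Compute f'(x) to determine behavior:
f'(x) = -8x + 7
f'(3) = -8 * 3 + 7
= -24 + 7
= -17
Since f'(3) < 0, the function is decreasing (-1)

-1


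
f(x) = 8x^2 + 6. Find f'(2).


Differentiate term by term using power and sum rules:
f(x) = 8x^2 + 6
f'(x) = 16x
Substitute x = 2:
f'(2) = 16 * 2 + 0
= 32 + 0
= 32

32


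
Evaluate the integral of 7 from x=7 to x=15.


The integral of a constant k over [a, b] equals k * (b - a).
integral from 7 to 15 of 7 dx
= 7 * (15 - 7)
= 7 * 8
= 56

56


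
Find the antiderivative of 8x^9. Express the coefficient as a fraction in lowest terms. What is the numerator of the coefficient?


Apply the power rule for integration:
integral of ax^n dx = a/(n+1) * x^(n+1) + C
integral of 8x^9 dx
= 8/10 * x^10 + C
= 4/5 * x^10 + C
The coefficient in lowest terms is 4/5, and its numerator is 4

4


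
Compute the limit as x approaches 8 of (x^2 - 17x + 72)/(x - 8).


Direct substitution gives 0/0, so we factor the numerator.
Factor: (x^2 - 17x + 72) = (x - 8)(x - 9)
Cancel the common factor (x - 8):
(x^2 - 17x + 72)/(x - 8) = (x - 9)
Now substitute x = 8:
= (8) - (9) = -1

-1


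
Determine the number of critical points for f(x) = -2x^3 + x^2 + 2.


Find where f'(x) = 0:
f(x) = -2x^3 + x^2 + 2
f'(x) = -6x^2 + 2x
This is a quadratic in x. Use the discriminant to count real roots.
Discriminant = (2)^2 - 4 * (-6) * 0
= 4 - 0
= 4
Since discriminant > 0, f'(x) = 0 has 2 real solutions.
Number of critical points: 2

2


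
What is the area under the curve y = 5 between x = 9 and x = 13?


The area under a constant function y = 5 is a rectangle.
Width = 13 - 9 = 4
Height = 5
Area = width * height
= 4 * 5
= 20

20


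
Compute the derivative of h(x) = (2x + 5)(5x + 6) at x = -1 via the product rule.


Let u(x) = 2x + 5 and v(x) = 5x + 6
u'(x) = 2
v'(x) = 5
Product rule: h'(x) = u'(x)*v(x) + u(x)*v'(x)
= 2 * (5x + 6) + (2x + 5) * 5
At x = -1:
u(-1) = 2 * (-1) + 5 = 3
v(-1) = 5 * (-1) + 6 = 1
h'(-1) = 2 * 1 + 3 * 5
= 2 + 15
= 17

17


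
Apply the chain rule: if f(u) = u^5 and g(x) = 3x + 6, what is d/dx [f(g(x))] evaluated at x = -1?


Using the chain rule: (f(g(x)))' = f'(g(x)) * g'(x)
First, find g(-1):
g(-1) = 3 * (-1) + 6 = 3
Next, f'(u) = 5u^4
And g'(x) = 3
So f'(g(-1)) * g'(-1)
= 5 * 3^4 * 3
= 5 * 81 * 3
= 1215

1215


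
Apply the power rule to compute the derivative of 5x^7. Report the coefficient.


We apply the power rule: d/dx [ax^n] = a*n * x^(n-1)
d/dx [5x^7]
= 5 * 7 * x^(7-1)
= 35x^6
The coefficient is 35

35


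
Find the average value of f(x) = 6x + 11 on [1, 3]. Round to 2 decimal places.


Average value = 1/(b-a) * integral from a to b of f(x) dx
First compute the integral of 6x + 11:
F(x) = 3x^2 + 11x
F(3) = 3 * 9 + 11 * 3 = 60
F(1) = 3 * 1 + 11 * 1 = 14
Integral = 60 - 14 = 46
Average = 46 / (3 - 1) = 46 / 2
= 23 = 23.00

23.00


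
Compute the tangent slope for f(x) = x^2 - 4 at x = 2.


The slope of the tangent line equals f'(x) at the point.
f(x) = x^2 - 4
f'(x) = 2x
At x = 2:
f'(2) = 2 * 2 + 0
= 4 + 0
= 4

4


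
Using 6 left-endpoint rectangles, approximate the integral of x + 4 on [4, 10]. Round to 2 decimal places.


Left Riemann sum uses left endpoints of each subinterval.
Interval: [4, 10], n = 6
dx = (10 - 4) / 6 = 1
Left endpoints: [4, 5, 6, 7, 8, 9]
f values: [8, 9, 10, 11, 12, 13]
Sum = dx * (sum of f values)
= 1 * 63
= 63 = 63.00

63.00


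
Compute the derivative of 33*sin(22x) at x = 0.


Apply the chain rule to differentiate 33*sin(22x):
d/dx [33*sin(22x)]
= 33 * cos(22x) * d/dx(22x)
= 33 * 22 * cos(22x)
= 726 * cos(22x)
Evaluate at x = 0:
= 726 * cos(0)
= 726 * 1
= 726

726


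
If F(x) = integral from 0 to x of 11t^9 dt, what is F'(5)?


By the Fundamental Theorem of Calculus (Part 1):
If F(x) = integral from 0 to x of f(t) dt, then F'(x) = f(x)
Here f(t) = 11t^9
So F'(x) = 11x^9
Evaluate at x = 5:
F'(5) = 11 * 5^9
= 11 * 1953125
= 21484375

21484375


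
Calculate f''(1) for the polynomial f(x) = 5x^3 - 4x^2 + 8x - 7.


First derivative:
f'(x) = 15x^2 - 8x + 8
Second derivative:
f''(x) = 30x - 8
Substitute x = 1:
f''(1) = 30 * 1 - 8
= 30 - 8
= 22

22


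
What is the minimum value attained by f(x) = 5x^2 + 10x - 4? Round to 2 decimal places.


For a quadratic f(x) = ax^2 + bx + c with a > 0, the minimum is at the vertex.
Vertex x-coordinate: x = -b/(2a)
x = -(10) / (2 * 5)
x = -10/10 = -1
Substitute back to find the minimum value:
f(-1) = 5 * (-1)^2 + 10 * (-1) - 4
= 5 - 10 - 4
= -9 = -9.00

-9.00


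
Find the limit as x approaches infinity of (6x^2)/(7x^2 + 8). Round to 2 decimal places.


For limits at infinity with equal-degree polynomials,
we compare leading coefficients.
Numerator leading term: 6x^2
Denominator leading term: 7x^2
Divide both by x^2:
lim = (6) / (7 + 8/x^2)
As x -> infinity, the 1/x and 1/x^2 terms vanish:
= 6/7 ≈ 0.86

0.86


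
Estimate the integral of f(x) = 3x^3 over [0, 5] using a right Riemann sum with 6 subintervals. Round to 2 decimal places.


Right Riemann sum uses right endpoints of each subinterval.
Interval: [0, 5], n = 6
dx = (5 - 0) / 6 = 5/6
Right endpoints: [5/6, 5/3, 5/2, 10/3, 25/6, 5]
f values: [125/72, 125/9, 375/8, 1000/9, 15625/72, 375]
Sum = dx * (sum of f values)
= 5/6 * 6125/8
= 30625/48 ≈ 638.02

638.02


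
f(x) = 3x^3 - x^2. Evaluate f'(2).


Differentiate f(x) = 3x^3 - x^2 term by term:
f'(x) = 9x^2 - 2x
Substitute x = 2:
f'(2) = 9 * 2^2 - 2 * 2 + 0
= 36 - 4 + 0
= 32

32


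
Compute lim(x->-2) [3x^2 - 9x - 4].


Since polynomials are continuous, we use direct substitution.
lim(x->-2) of 3x^2 - 9x - 4
= 3 * (-2)^2 - 9 * (-2) - 4
= 12 + 18 - 4
= 26

26


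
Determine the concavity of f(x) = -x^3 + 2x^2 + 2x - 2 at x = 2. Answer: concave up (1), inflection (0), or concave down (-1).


Concavity is determined by the sign of f''(x).
f(x) = -x^3 + 2x^2 + 2x - 2
f'(x) = -3x^2 + 4x + 2
f''(x) = -6x + 4
f''(2) = -6 * 2 + 4
= -12 + 4
= -8
Since f''(2) < 0, the function is concave down (-1)

-1


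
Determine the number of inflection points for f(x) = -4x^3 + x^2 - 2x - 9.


Inflection points occur where f''(x) = 0 and concavity changes.
f(x) = -4x^3 + x^2 - 2x - 9
f'(x) = -12x^2 + 2x - 2
f''(x) = -24x + 2
Set f''(x) = 0:
-24x + 2 = 0
x = -2 / (-24) = 1/12
Since f''(x) is linear (degree 1), it changes sign at this point.
Therefore there is exactly 1 inflection point.

1


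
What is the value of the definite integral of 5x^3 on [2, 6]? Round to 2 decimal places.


Find the antiderivative of 5x^3:
F(x) = 5/4 * x^4
Apply the Fundamental Theorem of Calculus:
F(6) - F(2)
= 5/4 * 6^4 - 5/4 * 2^4
= 5/4 * (1296 - 16)
= 5/4 * 1280
= 1600 = 1600.00

1600.00


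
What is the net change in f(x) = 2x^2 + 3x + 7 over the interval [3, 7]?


Net change = f(b) - f(a)
f(x) = 2x^2 + 3x + 7
Compute f(7):
f(7) = 2 * 7^2 + 3 * 7 + 7
= 98 + 21 + 7
= 126
Compute f(3):
f(3) = 2 * 3^2 + 3 * 3 + 7
= 18 + 9 + 7
= 34
Net change = 126 - 34 = 92

92


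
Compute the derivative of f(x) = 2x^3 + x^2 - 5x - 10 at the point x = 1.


Differentiate f(x) = 2x^3 + x^2 - 5x - 10 term by term:
f'(x) = 6x^2 + 2x - 5
Substitute x = 1:
f'(1) = 6 * 1^2 + 2 * 1 - 5
= 6 + 2 - 5
= 3

3


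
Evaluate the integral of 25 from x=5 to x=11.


The integral of a constant k over [a, b] equals k * (b - a).
integral from 5 to 11 of 25 dx
= 25 * (11 - 5)
= 25 * 6
= 150

150


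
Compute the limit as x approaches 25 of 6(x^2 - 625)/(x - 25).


Direct substitution gives 0/0, so we factor the numerator.
Factor: 6(x^2 - 625) = 6 * (x - 25)(x + 25)
Cancel the common factor (x - 25):
6(x^2 - 625)/(x - 25) = 6 * (x + 25)
Now substitute x = 25:
= 6 * (25 + 25) = 300

300


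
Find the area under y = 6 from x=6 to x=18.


The area under a constant function y = 6 is a rectangle.
Width = 18 - 6 = 12
Height = 6
Area = width * height
= 12 * 6
= 72

72


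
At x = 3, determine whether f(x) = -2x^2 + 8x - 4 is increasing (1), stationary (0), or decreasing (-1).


Compute f'(x) to determine behavior:
f'(x) = -4x + 8
f'(3) = -4 * 3 + 8
= -12 + 8
= -4
Since f'(3) < 0, the function is decreasing (-1)

-1


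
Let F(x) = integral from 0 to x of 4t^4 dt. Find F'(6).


By the Fundamental Theorem of Calculus (Part 1):
If F(x) = integral from 0 to x of f(t) dt, then F'(x) = f(x)
Here f(t) = 4t^4
So F'(x) = 4x^4
Evaluate at x = 6:
F'(6) = 4 * 6^4
= 4 * 1296
= 5184

5184


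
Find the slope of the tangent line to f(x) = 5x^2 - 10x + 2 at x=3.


The slope of the tangent line equals f'(x) at the point.
f(x) = 5x^2 - 10x + 2
f'(x) = 10x - 10
At x = 3:
f'(3) = 10 * 3 - 10
= 30 - 10
= 20

20


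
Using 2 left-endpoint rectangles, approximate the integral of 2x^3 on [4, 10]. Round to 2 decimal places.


Left Riemann sum uses left endpoints of each subinterval.
Interval: [4, 10], n = 2
dx = (10 - 4) / 2 = 3
Left endpoints: [4, 7]
f values: [128, 686]
Sum = dx * (sum of f values)
= 3 * 814
= 2442 = 2442.00

2442.00


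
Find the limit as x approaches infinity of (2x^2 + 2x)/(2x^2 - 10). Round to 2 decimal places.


For limits at infinity with equal-degree polynomials,
we compare leading coefficients.
Numerator leading term: 2x^2
Denominator leading term: 2x^2
Divide both by x^2:
lim = (2 + 2/x) / (2 - 10/x^2)
As x -> infinity, the 1/x and 1/x^2 terms vanish:
= 2/2 = 1 = 1.00

1.00


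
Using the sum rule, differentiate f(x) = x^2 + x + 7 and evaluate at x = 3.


Differentiate term by term using power and sum rules:
f(x) = x^2 + x + 7
f'(x) = 2x + 1
Substitute x = 3:
f'(3) = 2 * 3 + 1
= 6 + 1
= 7

7


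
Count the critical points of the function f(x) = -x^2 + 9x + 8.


Find where f'(x) = 0:
f'(x) = -2x + 9
Set f'(x) = 0:
-2x + 9 = 0
x = -9 / (-2) = 9/2
This is a linear equation in x, so there is exactly one solution.
Number of critical points: 1

1


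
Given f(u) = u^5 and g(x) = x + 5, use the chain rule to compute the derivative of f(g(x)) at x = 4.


Using the chain rule: (f(g(x)))' = f'(g(x)) * g'(x)
First, find g(4):
g(4) = 1 * 4 + 5 = 9
Next, f'(u) = 5u^4
And g'(x) = 1
So f'(g(4)) * g'(4)
= 5 * 9^4 * 1
= 5 * 6561 * 1
= 32805

32805


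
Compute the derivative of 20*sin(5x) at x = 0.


Apply the chain rule to differentiate 20*sin(5x):
d/dx [20*sin(5x)]
= 20 * cos(5x) * d/dx(5x)
= 20 * 5 * cos(5x)
= 100 * cos(5x)
Evaluate at x = 0:
= 100 * cos(0)
= 100 * 1
= 100

100


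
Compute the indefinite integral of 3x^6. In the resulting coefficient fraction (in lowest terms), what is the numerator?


Apply the power rule for integration:
integral of ax^n dx = a/(n+1) * x^(n+1) + C
integral of 3x^6 dx
= 3/7 * x^7 + C
The coefficient in lowest terms is 3/7, and its numerator is 3

3


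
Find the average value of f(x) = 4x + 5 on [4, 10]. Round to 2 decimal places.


Average value = 1/(b-a) * integral from a to b of f(x) dx
First compute the integral of 4x + 5:
F(x) = 2x^2 + 5x
F(10) = 2 * 100 + 5 * 10 = 250
F(4) = 2 * 16 + 5 * 4 = 52
Integral = 250 - 52 = 198
Average = 198 / (10 - 4) = 198 / 6
= 33 = 33.00

33.00


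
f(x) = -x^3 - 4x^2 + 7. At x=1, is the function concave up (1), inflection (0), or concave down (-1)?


Concavity is determined by the sign of f''(x).
f(x) = -x^3 - 4x^2 + 7
f'(x) = -3x^2 - 8x
f''(x) = -6x - 8
f''(1) = -6 * 1 - 8
= -6 - 8
= -14
Since f''(1) < 0, the function is concave down (-1)

-1


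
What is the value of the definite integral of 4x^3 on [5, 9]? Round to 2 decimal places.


Find the antiderivative of 4x^3:
F(x) = 4/4 * x^4
Apply the Fundamental Theorem of Calculus:
F(9) - F(5)
= 4/4 * 9^4 - 4/4 * 5^4
= 4/4 * (6561 - 625)
= 4/4 * 5936
= 5936 = 5936.00

5936.00


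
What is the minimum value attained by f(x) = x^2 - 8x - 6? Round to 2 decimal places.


For a quadratic f(x) = ax^2 + bx + c with a > 0, the minimum is at the vertex.
Vertex x-coordinate: x = -b/(2a)
x = -(-8) / (2 * 1)
x = 8/2 = 4
Substitute back to find the minimum value:
f(4) = 1 * 4^2 - 8 * 4 - 6
= 16 - 32 - 6
= -22 = -22.00

-22.00


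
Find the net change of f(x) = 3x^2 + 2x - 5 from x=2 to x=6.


Net change = f(b) - f(a)
f(x) = 3x^2 + 2x - 5
Compute f(6):
f(6) = 3 * 6^2 + 2 * 6 - 5
= 108 + 12 - 5
= 115
Compute f(2):
f(2) = 3 * 2^2 + 2 * 2 - 5
= 12 + 4 - 5
= 11
Net change = 115 - 11 = 104

104


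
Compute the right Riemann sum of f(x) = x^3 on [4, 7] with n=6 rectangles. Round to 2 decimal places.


Right Riemann sum uses right endpoints of each subinterval.
Interval: [4, 7], n = 6
dx = (7 - 4) / 6 = 1/2
Right endpoints: [9/2, 5, 11/2, 6, 13/2, 7]
f values: [729/8, 125, 1331/8, 216, 2197/8, 343]
Sum = dx * (sum of f values)
= 1/2 * 9729/8
= 9729/16 ≈ 608.06

608.06


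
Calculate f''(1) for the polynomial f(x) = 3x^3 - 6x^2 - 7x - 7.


First derivative:
f'(x) = 9x^2 - 12x - 7
Second derivative:
f''(x) = 18x - 12
Substitute x = 1:
f''(1) = 18 * 1 - 12
= 18 - 12
= 6

6


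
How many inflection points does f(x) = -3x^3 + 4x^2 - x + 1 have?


Inflection points occur where f''(x) = 0 and concavity changes.
f(x) = -3x^3 + 4x^2 - x + 1
f'(x) = -9x^2 + 8x - 1
f''(x) = -18x + 8
Set f''(x) = 0:
-18x + 8 = 0
x = -8 / (-18) = 4/9
Since f''(x) is linear (degree 1), it changes sign at this point.
Therefore there is exactly 1 inflection point.

1


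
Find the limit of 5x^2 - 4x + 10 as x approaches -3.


Since polynomials are continuous, we use direct substitution.
lim(x->-3) of 5x^2 - 4x + 10
= 5 * (-3)^2 - 4 * (-3) + 10
= 45 + 12 + 10
= 67

67


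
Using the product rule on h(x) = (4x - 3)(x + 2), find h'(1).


Let u(x) = 4x - 3 and v(x) = x + 2
u'(x) = 4
v'(x) = 1
Product rule: h'(x) = u'(x)*v(x) + u(x)*v'(x)
= 4 * (x + 2) + (4x - 3) * 1
At x = 1:
u(1) = 4 * 1 - 3 = 1
v(1) = 1 * 1 + 2 = 3
h'(1) = 4 * 3 + 1 * 1
= 12 + 1
= 13

13


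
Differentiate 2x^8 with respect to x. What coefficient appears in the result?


We apply the power rule: d/dx [ax^n] = a*n * x^(n-1)
d/dx [2x^8]
= 2 * 8 * x^(8-1)
= 16x^7
The coefficient is 16

16


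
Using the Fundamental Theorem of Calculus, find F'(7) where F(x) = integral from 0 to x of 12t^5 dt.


By the Fundamental Theorem of Calculus (Part 1):
If F(x) = integral from 0 to x of f(t) dt, then F'(x) = f(x)
Here f(t) = 12t^5
So F'(x) = 12x^5
Evaluate at x = 7:
F'(7) = 12 * 7^5
= 12 * 16807
= 201684

201684


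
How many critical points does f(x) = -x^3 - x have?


Find where f'(x) = 0:
f(x) = -x^3 - x
f'(x) = -3x^2 - 1
This is a quadratic in x. Use the discriminant to count real roots.
Discriminant = (0)^2 - 4 * (-3) * (-1)
= 0 - 12
= -12
Since discriminant < 0, f'(x) = 0 has no real solutions.
Number of critical points: 0

0


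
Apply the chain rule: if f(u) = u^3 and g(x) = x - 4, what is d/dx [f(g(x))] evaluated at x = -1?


Using the chain rule: (f(g(x)))' = f'(g(x)) * g'(x)
First, find g(-1):
g(-1) = 1 * (-1) - 4 = -5
Next, f'(u) = 3u^2
And g'(x) = 1
So f'(g(-1)) * g'(-1)
= 3 * (-5)^2 * 1
= 3 * 25 * 1
= 75

75


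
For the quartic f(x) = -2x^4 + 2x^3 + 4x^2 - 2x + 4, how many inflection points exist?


Inflection points occur where f''(x) = 0 and concavity changes.
f(x) = -2x^4 + 2x^3 + 4x^2 - 2x + 4
f'(x) = -8x^3 + 6x^2 + 8x - 2
f''(x) = -24x^2 + 12x + 8
This is a quadratic in x. Use the discriminant to count real roots.
Discriminant = (12)^2 - 4 * (-24) * 8
= 144 - (-768)
= 912
Since discriminant > 0, f''(x) = 0 has 2 distinct real solutions.
A quadratic with two distinct real roots changes sign at each root, so concavity changes at both.
Number of inflection points: 2

2


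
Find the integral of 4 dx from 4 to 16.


The integral of a constant k over [a, b] equals k * (b - a).
integral from 4 to 16 of 4 dx
= 4 * (16 - 4)
= 4 * 12
= 48

48


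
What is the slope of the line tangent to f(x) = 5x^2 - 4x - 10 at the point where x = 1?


The slope of the tangent line equals f'(x) at the point.
f(x) = 5x^2 - 4x - 10
f'(x) = 10x - 4
At x = 1:
f'(1) = 10 * 1 - 4
= 10 - 4
= 6

6


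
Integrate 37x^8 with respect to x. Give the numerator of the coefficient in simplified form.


Apply the power rule for integration:
integral of ax^n dx = a/(n+1) * x^(n+1) + C
integral of 37x^8 dx
= 37/9 * x^9 + C
The coefficient in lowest terms is 37/9, and its numerator is 37

37


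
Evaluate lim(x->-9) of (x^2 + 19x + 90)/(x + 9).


Direct substitution gives 0/0, so we factor the numerator.
Factor: (x^2 + 19x + 90) = (x + 9)(x + 10)
Cancel the common factor (x + 9):
(x^2 + 19x + 90)/(x + 9) = (x + 10)
Now substitute x = -9:
= (-9) - (-10) = 1

1


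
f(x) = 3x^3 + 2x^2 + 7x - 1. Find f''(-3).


First derivative:
f'(x) = 9x^2 + 4x + 7
Second derivative:
f''(x) = 18x + 4
Substitute x = -3:
f''(-3) = 18 * (-3) + 4
= -54 + 4
= -50

-50


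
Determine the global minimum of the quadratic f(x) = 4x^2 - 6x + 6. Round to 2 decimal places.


For a quadratic f(x) = ax^2 + bx + c with a > 0, the minimum is at the vertex.
Vertex x-coordinate: x = -b/(2a)
x = -(-6) / (2 * 4)
x = 6/8 = 3/4
Substitute back to find the minimum value:
f(3/4) = 4 * (3/4)^2 - 6 * (3/4) + 6
= 9/4 - 9/2 + 6
= 15/4 = 3.75

3.75


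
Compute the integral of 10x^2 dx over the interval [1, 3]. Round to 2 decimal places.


Find the antiderivative of 10x^2:
F(x) = 10/3 * x^3
Apply the Fundamental Theorem of Calculus:
F(3) - F(1)
= 10/3 * 3^3 - 10/3 * 1^3
= 10/3 * (27 - 1)
= 10/3 * 26
= 260/3 ≈ 86.67

86.67


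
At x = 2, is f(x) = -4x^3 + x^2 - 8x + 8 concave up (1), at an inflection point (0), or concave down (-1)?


Concavity is determined by the sign of f''(x).
f(x) = -4x^3 + x^2 - 8x + 8
f'(x) = -12x^2 + 2x - 8
f''(x) = -24x + 2
f''(2) = -24 * 2 + 2
= -48 + 2
= -46
Since f''(2) < 0, the function is concave down (-1)

-1


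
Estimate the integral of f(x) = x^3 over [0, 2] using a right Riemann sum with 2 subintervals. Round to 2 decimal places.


Right Riemann sum uses right endpoints of each subinterval.
Interval: [0, 2], n = 2
dx = (2 - 0) / 2 = 1
Right endpoints: [1, 2]
f values: [1, 8]
Sum = dx * (sum of f values)
= 1 * 9
= 9 = 9.00

9.00


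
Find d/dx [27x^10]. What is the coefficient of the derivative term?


We apply the power rule: d/dx [ax^n] = a*n * x^(n-1)
d/dx [27x^10]
= 27 * 10 * x^(10-1)
= 270x^9
The coefficient is 270

270


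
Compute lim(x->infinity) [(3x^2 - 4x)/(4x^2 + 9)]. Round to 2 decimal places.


For limits at infinity with equal-degree polynomials,
we compare leading coefficients.
Numerator leading term: 3x^2
Denominator leading term: 4x^2
Divide both by x^2:
lim = (3 - 4/x) / (4 + 9/x^2)
As x -> infinity, the 1/x and 1/x^2 terms vanish:
= 3/4 = 0.75

0.75


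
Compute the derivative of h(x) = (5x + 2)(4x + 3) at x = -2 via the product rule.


Let u(x) = 5x + 2 and v(x) = 4x + 3
u'(x) = 5
v'(x) = 4
Product rule: h'(x) = u'(x)*v(x) + u(x)*v'(x)
= 5 * (4x + 3) + (5x + 2) * 4
At x = -2:
u(-2) = 5 * (-2) + 2 = -8
v(-2) = 4 * (-2) + 3 = -5
h'(-2) = 5 * (-5) + (-8) * 4
= -25 - 32
= -57

-57


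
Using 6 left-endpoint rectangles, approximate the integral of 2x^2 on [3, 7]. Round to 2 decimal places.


Left Riemann sum uses left endpoints of each subinterval.
Interval: [3, 7], n = 6
dx = (7 - 3) / 6 = 2/3
Left endpoints: [3, 11/3, 13/3, 5, 17/3, 19/3]
f values: [18, 242/9, 338/9, 50, 578/9, 722/9]
Sum = dx * (sum of f values)
= 2/3 * 2492/9
= 4984/27 ≈ 184.59

184.59


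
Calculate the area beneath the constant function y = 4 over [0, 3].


The area under a constant function y = 4 is a rectangle.
Width = 3 - 0 = 3
Height = 4
Area = width * height
= 3 * 4
= 12

12


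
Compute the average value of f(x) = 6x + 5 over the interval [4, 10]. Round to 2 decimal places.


Average value = 1/(b-a) * integral from a to b of f(x) dx
First compute the integral of 6x + 5:
F(x) = 3x^2 + 5x
F(10) = 3 * 100 + 5 * 10 = 350
F(4) = 3 * 16 + 5 * 4 = 68
Integral = 350 - 68 = 282
Average = 282 / (10 - 4) = 282 / 6
= 47 = 47.00

47.00


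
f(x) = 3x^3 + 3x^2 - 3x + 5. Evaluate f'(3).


Differentiate f(x) = 3x^3 + 3x^2 - 3x + 5 term by term:
f'(x) = 9x^2 + 6x - 3
Substitute x = 3:
f'(3) = 9 * 3^2 + 6 * 3 - 3
= 81 + 18 - 3
= 96

96


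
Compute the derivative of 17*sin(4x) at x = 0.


Apply the chain rule to differentiate 17*sin(4x):
d/dx [17*sin(4x)]
= 17 * cos(4x) * d/dx(4x)
= 17 * 4 * cos(4x)
= 68 * cos(4x)
Evaluate at x = 0:
= 68 * cos(0)
= 68 * 1
= 68

68


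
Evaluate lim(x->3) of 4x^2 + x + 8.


Since polynomials are continuous, we use direct substitution.
lim(x->3) of 4x^2 + x + 8
= 4 * 3^2 + 1 * 3 + 8
= 36 + 3 + 8
= 47

47


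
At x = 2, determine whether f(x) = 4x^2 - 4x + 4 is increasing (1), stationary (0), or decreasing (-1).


Compute f'(x) to determine behavior:
f'(x) = 8x - 4
f'(2) = 8 * 2 - 4
= 16 - 4
= 12
Since f'(2) > 0, the function is increasing (1)

1


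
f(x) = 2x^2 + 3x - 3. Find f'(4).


Differentiate term by term using power and sum rules:
f(x) = 2x^2 + 3x - 3
f'(x) = 4x + 3
Substitute x = 4:
f'(4) = 4 * 4 + 3
= 16 + 3
= 19

19


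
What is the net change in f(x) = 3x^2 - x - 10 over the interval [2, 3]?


Net change = f(b) - f(a)
f(x) = 3x^2 - x - 10
Compute f(3):
f(3) = 3 * 3^2 - 1 * 3 - 10
= 27 - 3 - 10
= 14
Compute f(2):
f(2) = 3 * 2^2 - 1 * 2 - 10
= 12 - 2 - 10
= 0
Net change = 14 - 0 = 14

14


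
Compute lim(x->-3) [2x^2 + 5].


Since polynomials are continuous, we use direct substitution.
lim(x->-3) of 2x^2 + 5
= 2 * (-3)^2 + 0 * (-3) + 5
= 18 + 0 + 5
= 23

23


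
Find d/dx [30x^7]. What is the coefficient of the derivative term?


We apply the power rule: d/dx [ax^n] = a*n * x^(n-1)
d/dx [30x^7]
= 30 * 7 * x^(7-1)
= 210x^6
The coefficient is 210

210


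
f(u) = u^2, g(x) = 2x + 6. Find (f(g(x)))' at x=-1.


Using the chain rule: (f(g(x)))' = f'(g(x)) * g'(x)
First, find g(-1):
g(-1) = 2 * (-1) + 6 = 4
Next, f'(u) = 2u
And g'(x) = 2
So f'(g(-1)) * g'(-1)
= 2 * 4 * 2
= 16

16


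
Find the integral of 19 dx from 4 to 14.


The integral of a constant k over [a, b] equals k * (b - a).
integral from 4 to 14 of 19 dx
= 19 * (14 - 4)
= 19 * 10
= 190

190


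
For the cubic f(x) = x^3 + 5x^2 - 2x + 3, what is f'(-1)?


Differentiate f(x) = x^3 + 5x^2 - 2x + 3 term by term:
f'(x) = 3x^2 + 10x - 2
Substitute x = -1:
f'(-1) = 3 * (-1)^2 + 10 * (-1) - 2
= 3 - 10 - 2
= -9

-9


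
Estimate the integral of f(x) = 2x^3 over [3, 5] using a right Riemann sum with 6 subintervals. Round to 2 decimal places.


Right Riemann sum uses right endpoints of each subinterval.
Interval: [3, 5], n = 6
dx = (5 - 3) / 6 = 1/3
Right endpoints: [10/3, 11/3, 4, 13/3, 14/3, 5]
f values: [2000/27, 2662/27, 128, 4394/27, 5488/27, 250]
Sum = dx * (sum of f values)
= 1/3 * 2750/3
= 2750/9 ≈ 305.56

305.56


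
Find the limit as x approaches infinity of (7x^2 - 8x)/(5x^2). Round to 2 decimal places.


For limits at infinity with equal-degree polynomials,
we compare leading coefficients.
Numerator leading term: 7x^2
Denominator leading term: 5x^2
Divide both by x^2:
lim = (7 - 8/x) / (5)
As x -> infinity, the 1/x and 1/x^2 terms vanish:
= 7/5 = 1.40

1.40


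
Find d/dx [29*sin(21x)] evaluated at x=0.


Apply the chain rule to differentiate 29*sin(21x):
d/dx [29*sin(21x)]
= 29 * cos(21x) * d/dx(21x)
= 29 * 21 * cos(21x)
= 609 * cos(21x)
Evaluate at x = 0:
= 609 * cos(0)
= 609 * 1
= 609

609


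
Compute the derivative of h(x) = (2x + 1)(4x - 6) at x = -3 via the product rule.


Let u(x) = 2x + 1 and v(x) = 4x - 6
u'(x) = 2
v'(x) = 4
Product rule: h'(x) = u'(x)*v(x) + u(x)*v'(x)
= 2 * (4x - 6) + (2x + 1) * 4
At x = -3:
u(-3) = 2 * (-3) + 1 = -5
v(-3) = 4 * (-3) - 6 = -18
h'(-3) = 2 * (-18) + (-5) * 4
= -36 - 20
= -56

-56


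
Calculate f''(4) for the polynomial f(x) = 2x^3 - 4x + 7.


First derivative:
f'(x) = 6x^2 - 4
Second derivative:
f''(x) = 12x
Substitute x = 4:
f''(4) = 12 * 4 + 0
= 48 + 0
= 48

48


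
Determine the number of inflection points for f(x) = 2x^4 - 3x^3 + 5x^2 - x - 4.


Inflection points occur where f''(x) = 0 and concavity changes.
f(x) = 2x^4 - 3x^3 + 5x^2 - x - 4
f'(x) = 8x^3 - 9x^2 + 10x - 1
f''(x) = 24x^2 - 18x + 10
This is a quadratic in x. Use the discriminant to count real roots.
Discriminant = (-18)^2 - 4 * 24 * 10
= 324 - 960
= -636
Since discriminant < 0, f''(x) = 0 has no real solutions.
Number of inflection points: 0

0


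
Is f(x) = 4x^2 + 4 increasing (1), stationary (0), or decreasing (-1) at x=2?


Compute f'(x) to determine behavior:
f'(x) = 8x
f'(2) = 8 * 2 + 0
= 16 + 0
= 16
Since f'(2) > 0, the function is increasing (1)

1


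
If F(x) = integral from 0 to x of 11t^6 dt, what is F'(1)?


By the Fundamental Theorem of Calculus (Part 1):
If F(x) = integral from 0 to x of f(t) dt, then F'(x) = f(x)
Here f(t) = 11t^6
So F'(x) = 11x^6
Evaluate at x = 1:
F'(1) = 11 * 1^6
= 11 * 1
= 11

11


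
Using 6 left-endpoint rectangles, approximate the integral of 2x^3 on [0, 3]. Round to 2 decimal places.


Left Riemann sum uses left endpoints of each subinterval.
Interval: [0, 3], n = 6
dx = (3 - 0) / 6 = 1/2
Left endpoints: [0, 1/2, 1, 3/2, 2, 5/2]
f values: [0, 1/4, 2, 27/4, 16, 125/4]
Sum = dx * (sum of f values)
= 1/2 * 225/4
= 225/8 ≈ 28.13

28.13


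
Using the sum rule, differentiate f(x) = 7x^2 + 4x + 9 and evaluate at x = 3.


Differentiate term by term using power and sum rules:
f(x) = 7x^2 + 4x + 9
f'(x) = 14x + 4
Substitute x = 3:
f'(3) = 14 * 3 + 4
= 42 + 4
= 46

46


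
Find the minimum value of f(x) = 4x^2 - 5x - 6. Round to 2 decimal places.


For a quadratic f(x) = ax^2 + bx + c with a > 0, the minimum is at the vertex.
Vertex x-coordinate: x = -b/(2a)
x = -(-5) / (2 * 4)
x = 5/8
Substitute back to find the minimum value:
f(5/8) = 4 * (5/8)^2 - 5 * (5/8) - 6
= 25/16 - 25/8 - 6
= -121/16 ≈ -7.56

-7.56


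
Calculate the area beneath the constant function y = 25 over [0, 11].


The area under a constant function y = 25 is a rectangle.
Width = 11 - 0 = 11
Height = 25
Area = width * height
= 11 * 25
= 275

275


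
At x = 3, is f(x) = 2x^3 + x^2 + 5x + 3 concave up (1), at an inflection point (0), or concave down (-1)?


Concavity is determined by the sign of f''(x).
f(x) = 2x^3 + x^2 + 5x + 3
f'(x) = 6x^2 + 2x + 5
f''(x) = 12x + 2
f''(3) = 12 * 3 + 2
= 36 + 2
= 38
Since f''(3) > 0, the function is concave up (1)

1


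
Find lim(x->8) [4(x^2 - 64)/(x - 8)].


Direct substitution gives 0/0, so we factor the numerator.
Factor: 4(x^2 - 64) = 4 * (x - 8)(x + 8)
Cancel the common factor (x - 8):
4(x^2 - 64)/(x - 8) = 4 * (x + 8)
Now substitute x = 8:
= 4 * (8 + 8) = 64

64


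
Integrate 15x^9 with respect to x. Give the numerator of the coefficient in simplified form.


Apply the power rule for integration:
integral of ax^n dx = a/(n+1) * x^(n+1) + C
integral of 15x^9 dx
= 15/10 * x^10 + C
= 3/2 * x^10 + C
The coefficient in lowest terms is 3/2, and its numerator is 3

3


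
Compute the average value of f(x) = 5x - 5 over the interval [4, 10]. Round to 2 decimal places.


Average value = 1/(b-a) * integral from a to b of f(x) dx
First compute the integral of 5x - 5:
F(x) = (5/2)x^2 - 5x
F(10) = 5/2 * 100 - 5 * 10 = 200
F(4) = 5/2 * 16 - 5 * 4 = 20
Integral = 200 - 20 = 180
Average = 180 / (10 - 4) = 180 / 6
= 30 = 30.00

30.00


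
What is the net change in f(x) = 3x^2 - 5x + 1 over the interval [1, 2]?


Net change = f(b) - f(a)
f(x) = 3x^2 - 5x + 1
Compute f(2):
f(2) = 3 * 2^2 - 5 * 2 + 1
= 12 - 10 + 1
= 3
Compute f(1):
f(1) = 3 * 1^2 - 5 * 1 + 1
= 3 - 5 + 1
= -1
Net change = 3 - (-1) = 4

4


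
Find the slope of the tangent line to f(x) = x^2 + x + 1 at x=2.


The slope of the tangent line equals f'(x) at the point.
f(x) = x^2 + x + 1
f'(x) = 2x + 1
At x = 2:
f'(2) = 2 * 2 + 1
= 4 + 1
= 5

5


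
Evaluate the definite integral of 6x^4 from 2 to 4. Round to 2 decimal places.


Find the antiderivative of 6x^4:
F(x) = 6/5 * x^5
Apply the Fundamental Theorem of Calculus:
F(4) - F(2)
= 6/5 * 4^5 - 6/5 * 2^5
= 6/5 * (1024 - 32)
= 6/5 * 992
= 5952/5 = 1190.40

1190.40


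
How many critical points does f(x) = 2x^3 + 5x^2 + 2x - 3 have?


Find where f'(x) = 0:
f(x) = 2x^3 + 5x^2 + 2x - 3
f'(x) = 6x^2 + 10x + 2
This is a quadratic in x. Use the discriminant to count real roots.
Discriminant = (10)^2 - 4 * 6 * 2
= 100 - 48
= 52
Since discriminant > 0, f'(x) = 0 has 2 real solutions.
Number of critical points: 2

2


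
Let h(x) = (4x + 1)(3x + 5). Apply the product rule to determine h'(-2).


Let u(x) = 4x + 1 and v(x) = 3x + 5
u'(x) = 4
v'(x) = 3
Product rule: h'(x) = u'(x)*v(x) + u(x)*v'(x)
= 4 * (3x + 5) + (4x + 1) * 3
At x = -2:
u(-2) = 4 * (-2) + 1 = -7
v(-2) = 3 * (-2) + 5 = -1
h'(-2) = 4 * (-1) + (-7) * 3
= -4 - 21
= -25

-25


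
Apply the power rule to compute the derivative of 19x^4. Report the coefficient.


We apply the power rule: d/dx [ax^n] = a*n * x^(n-1)
d/dx [19x^4]
= 19 * 4 * x^(4-1)
= 76x^3
The coefficient is 76

76


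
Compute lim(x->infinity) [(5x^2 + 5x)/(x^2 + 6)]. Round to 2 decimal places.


For limits at infinity with equal-degree polynomials,
we compare leading coefficients.
Numerator leading term: 5x^2
Denominator leading term: x^2
Divide both by x^2:
lim = (5 + 5/x) / (1 + 6/x^2)
As x -> infinity, the 1/x and 1/x^2 terms vanish:
= 5/1 = 5 = 5.00

5.00


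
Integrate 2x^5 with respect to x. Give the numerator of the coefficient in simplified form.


Apply the power rule for integration:
integral of ax^n dx = a/(n+1) * x^(n+1) + C
integral of 2x^5 dx
= 2/6 * x^6 + C
= 1/3 * x^6 + C
The coefficient in lowest terms is 1/3, and its numerator is 1

1


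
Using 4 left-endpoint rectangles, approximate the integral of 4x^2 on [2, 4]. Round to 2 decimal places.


Left Riemann sum uses left endpoints of each subinterval.
Interval: [2, 4], n = 4
dx = (4 - 2) / 4 = 1/2
Left endpoints: [2, 5/2, 3, 7/2]
f values: [16, 25, 36, 49]
Sum = dx * (sum of f values)
= 1/2 * 126
= 63 = 63.00

63.00


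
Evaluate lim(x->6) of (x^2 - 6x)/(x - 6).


Direct substitution gives 0/0, so we factor the numerator.
Factor: (x^2 - 6x) = (x - 6)(x)
Cancel the common factor (x - 6):
(x^2 - 6x)/(x - 6) = (x)
Now substitute x = 6:
= (6) - (0) = 6

6


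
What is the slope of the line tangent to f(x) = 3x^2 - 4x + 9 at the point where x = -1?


The slope of the tangent line equals f'(x) at the point.
f(x) = 3x^2 - 4x + 9
f'(x) = 6x - 4
At x = -1:
f'(-1) = 6 * (-1) - 4
= -6 - 4
= -10

-10


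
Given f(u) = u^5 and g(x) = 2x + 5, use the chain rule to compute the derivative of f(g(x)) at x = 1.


Using the chain rule: (f(g(x)))' = f'(g(x)) * g'(x)
First, find g(1):
g(1) = 2 * 1 + 5 = 7
Next, f'(u) = 5u^4
And g'(x) = 2
So f'(g(1)) * g'(1)
= 5 * 7^4 * 2
= 5 * 2401 * 2
= 24010

24010


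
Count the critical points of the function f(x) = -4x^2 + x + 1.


Find where f'(x) = 0:
f'(x) = -8x + 1
Set f'(x) = 0:
-8x + 1 = 0
x = -1 / (-8) = 1/8
This is a linear equation in x, so there is exactly one solution.
Number of critical points: 1

1


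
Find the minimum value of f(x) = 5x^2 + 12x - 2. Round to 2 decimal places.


For a quadratic f(x) = ax^2 + bx + c with a > 0, the minimum is at the vertex.
Vertex x-coordinate: x = -b/(2a)
x = -(12) / (2 * 5)
x = -12/10 = -6/5
Substitute back to find the minimum value:
f(-6/5) = 5 * (-6/5)^2 + 12 * (-6/5) - 2
= 36/5 - 72/5 - 2
= -46/5 = -9.20

-9.20


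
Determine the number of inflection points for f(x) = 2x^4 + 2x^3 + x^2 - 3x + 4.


Inflection points occur where f''(x) = 0 and concavity changes.
f(x) = 2x^4 + 2x^3 + x^2 - 3x + 4
f'(x) = 8x^3 + 6x^2 + 2x - 3
f''(x) = 24x^2 + 12x + 2
This is a quadratic in x. Use the discriminant to count real roots.
Discriminant = (12)^2 - 4 * 24 * 2
= 144 - 192
= -48
Since discriminant < 0, f''(x) = 0 has no real solutions.
Number of inflection points: 0

0


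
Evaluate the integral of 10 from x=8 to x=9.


The integral of a constant k over [a, b] equals k * (b - a).
integral from 8 to 9 of 10 dx
= 10 * (9 - 8)
= 10 * 1
= 10

10


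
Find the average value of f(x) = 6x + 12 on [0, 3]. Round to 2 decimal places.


Average value = 1/(b-a) * integral from a to b of f(x) dx
First compute the integral of 6x + 12:
F(x) = 3x^2 + 12x
F(3) = 3 * 9 + 12 * 3 = 63
F(0) = 3 * 0 + 12 * 0 = 0
Integral = 63 - 0 = 63
Average = 63 / (3 - 0) = 63 / 3
= 21 = 21.00

21.00


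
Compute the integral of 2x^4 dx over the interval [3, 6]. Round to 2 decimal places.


Find the antiderivative of 2x^4:
F(x) = 2/5 * x^5
Apply the Fundamental Theorem of Calculus:
F(6) - F(3)
= 2/5 * 6^5 - 2/5 * 3^5
= 2/5 * (7776 - 243)
= 2/5 * 7533
= 15066/5 = 3013.20

3013.20


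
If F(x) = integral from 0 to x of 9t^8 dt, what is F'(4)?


By the Fundamental Theorem of Calculus (Part 1):
If F(x) = integral from 0 to x of f(t) dt, then F'(x) = f(x)
Here f(t) = 9t^8
So F'(x) = 9x^8
Evaluate at x = 4:
F'(4) = 9 * 4^8
= 9 * 65536
= 589824

589824


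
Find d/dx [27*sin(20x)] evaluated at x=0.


Apply the chain rule to differentiate 27*sin(20x):
d/dx [27*sin(20x)]
= 27 * cos(20x) * d/dx(20x)
= 27 * 20 * cos(20x)
= 540 * cos(20x)
Evaluate at x = 0:
= 540 * cos(0)
= 540 * 1
= 540

540


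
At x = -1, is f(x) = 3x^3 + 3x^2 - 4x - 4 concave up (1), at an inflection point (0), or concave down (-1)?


Concavity is determined by the sign of f''(x).
f(x) = 3x^3 + 3x^2 - 4x - 4
f'(x) = 9x^2 + 6x - 4
f''(x) = 18x + 6
f''(-1) = 18 * (-1) + 6
= -18 + 6
= -12
Since f''(-1) < 0, the function is concave down (-1)

-1


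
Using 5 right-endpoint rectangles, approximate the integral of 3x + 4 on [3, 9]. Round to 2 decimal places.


Right Riemann sum uses right endpoints of each subinterval.
Interval: [3, 9], n = 5
dx = (9 - 3) / 5 = 6/5
Right endpoints: [21/5, 27/5, 33/5, 39/5, 9]
f values: [83/5, 101/5, 119/5, 137/5, 31]
Sum = dx * (sum of f values)
= 6/5 * 119
= 714/5 = 142.80

142.80


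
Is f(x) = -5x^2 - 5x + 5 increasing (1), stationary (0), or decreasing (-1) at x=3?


Compute f'(x) to determine behavior:
f'(x) = -10x - 5
f'(3) = -10 * 3 - 5
= -30 - 5
= -35
Since f'(3) < 0, the function is decreasing (-1)

-1


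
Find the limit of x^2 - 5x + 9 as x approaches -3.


Since polynomials are continuous, we use direct substitution.
lim(x->-3) of x^2 - 5x + 9
= 1 * (-3)^2 - 5 * (-3) + 9
= 9 + 15 + 9
= 33

33


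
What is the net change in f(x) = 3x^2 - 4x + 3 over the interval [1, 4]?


Net change = f(b) - f(a)
f(x) = 3x^2 - 4x + 3
Compute f(4):
f(4) = 3 * 4^2 - 4 * 4 + 3
= 48 - 16 + 3
= 35
Compute f(1):
f(1) = 3 * 1^2 - 4 * 1 + 3
= 3 - 4 + 3
= 2
Net change = 35 - 2 = 33

33


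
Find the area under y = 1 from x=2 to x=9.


The area under a constant function y = 1 is a rectangle.
Width = 9 - 2 = 7
Height = 1
Area = width * height
= 7 * 1
= 7

7


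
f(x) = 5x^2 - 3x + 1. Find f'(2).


Differentiate term by term using power and sum rules:
f(x) = 5x^2 - 3x + 1
f'(x) = 10x - 3
Substitute x = 2:
f'(2) = 10 * 2 - 3
= 20 - 3
= 17

17


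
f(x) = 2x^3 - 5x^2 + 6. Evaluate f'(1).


Differentiate f(x) = 2x^3 - 5x^2 + 6 term by term:
f'(x) = 6x^2 - 10x
Substitute x = 1:
f'(1) = 6 * 1^2 - 10 * 1 + 0
= 6 - 10 + 0
= -4

-4


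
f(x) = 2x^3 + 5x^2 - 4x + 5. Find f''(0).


First derivative:
f'(x) = 6x^2 + 10x - 4
Second derivative:
f''(x) = 12x + 10
Substitute x = 0:
f''(0) = 12 * 0 + 10
= 0 + 10
= 10

10


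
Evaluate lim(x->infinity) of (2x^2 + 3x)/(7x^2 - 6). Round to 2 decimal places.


For limits at infinity with equal-degree polynomials,
we compare leading coefficients.
Numerator leading term: 2x^2
Denominator leading term: 7x^2
Divide both by x^2:
lim = (2 + 3/x) / (7 - 6/x^2)
As x -> infinity, the 1/x and 1/x^2 terms vanish:
= 2/7 ≈ 0.29

0.29


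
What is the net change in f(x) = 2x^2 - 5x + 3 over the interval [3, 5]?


Net change = f(b) - f(a)
f(x) = 2x^2 - 5x + 3
Compute f(5):
f(5) = 2 * 5^2 - 5 * 5 + 3
= 50 - 25 + 3
= 28
Compute f(3):
f(3) = 2 * 3^2 - 5 * 3 + 3
= 18 - 15 + 3
= 6
Net change = 28 - 6 = 22

22


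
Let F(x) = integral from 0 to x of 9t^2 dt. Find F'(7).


By the Fundamental Theorem of Calculus (Part 1):
If F(x) = integral from 0 to x of f(t) dt, then F'(x) = f(x)
Here f(t) = 9t^2
So F'(x) = 9x^2
Evaluate at x = 7:
F'(7) = 9 * 7^2
= 9 * 49
= 441

441


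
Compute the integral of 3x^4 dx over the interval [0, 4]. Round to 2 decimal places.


Find the antiderivative of 3x^4:
F(x) = 3/5 * x^5
Apply the Fundamental Theorem of Calculus:
F(4) - F(0)
= 3/5 * 4^5 - 3/5 * 0^5
= 3/5 * (1024 - 0)
= 3/5 * 1024
= 3072/5 = 614.40

614.40


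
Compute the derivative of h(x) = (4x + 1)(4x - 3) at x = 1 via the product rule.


Let u(x) = 4x + 1 and v(x) = 4x - 3
u'(x) = 4
v'(x) = 4
Product rule: h'(x) = u'(x)*v(x) + u(x)*v'(x)
= 4 * (4x - 3) + (4x + 1) * 4
At x = 1:
u(1) = 4 * 1 + 1 = 5
v(1) = 4 * 1 - 3 = 1
h'(1) = 4 * 1 + 5 * 4
= 4 + 20
= 24

24


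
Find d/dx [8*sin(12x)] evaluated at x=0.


Apply the chain rule to differentiate 8*sin(12x):
d/dx [8*sin(12x)]
= 8 * cos(12x) * d/dx(12x)
= 8 * 12 * cos(12x)
= 96 * cos(12x)
Evaluate at x = 0:
= 96 * cos(0)
= 96 * 1
= 96

96


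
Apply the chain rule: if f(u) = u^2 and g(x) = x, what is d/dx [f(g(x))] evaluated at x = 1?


Using the chain rule: (f(g(x)))' = f'(g(x)) * g'(x)
First, find g(1):
g(1) = 1 * 1 + 0 = 1
Next, f'(u) = 2u
And g'(x) = 1
So f'(g(1)) * g'(1)
= 2 * 1 * 1
= 2

2
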